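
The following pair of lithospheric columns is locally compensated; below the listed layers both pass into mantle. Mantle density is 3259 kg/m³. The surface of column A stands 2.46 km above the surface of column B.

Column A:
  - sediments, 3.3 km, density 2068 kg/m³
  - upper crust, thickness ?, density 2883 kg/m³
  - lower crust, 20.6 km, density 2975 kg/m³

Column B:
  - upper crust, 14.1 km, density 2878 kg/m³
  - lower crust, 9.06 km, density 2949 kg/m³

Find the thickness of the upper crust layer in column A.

17.1 km

Take the compensation level at the base of the deeper column (depth z_c below the surface of column A) and equate Σ ρ_i t_i down to z_c; mantle fills any gap and the z_c terms cancel.
Column A: 3.3×2068 + x×2883 + 20.6×2975 + (z_c − 23.9 − x)×3259
Column B: 2.46×0 + 14.1×2878 + 9.06×2949 + (z_c − 2.46 − 23.16)×3259
The z_c×3259 term appears on both sides and cancels. Collect the known terms of each column as K = Σ(ρt)_known − 3259 × (depth of known layers): K_A = 68109.4 − 3259×23.9 = −9780.7; K_B = 67297.74 − 3259×(2.46 + 23.16) = −16197.84.
Balance: K_A − x×(3259 − 2883) = K_B, so x = (K_A − K_B)/(3259 − 2883) = 6417.14/376 = 17.1 km.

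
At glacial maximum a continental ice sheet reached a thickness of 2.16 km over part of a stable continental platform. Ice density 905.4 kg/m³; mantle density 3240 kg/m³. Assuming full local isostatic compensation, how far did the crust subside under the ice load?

0.604 km

By Archimedes' principle applied to the lithosphere: the ice load ρ_ice t is balanced by mantle displaced below, ρ_m s.
s = t ρ_ice / ρ_m = 2.16 km × 905.4/3240 = 0.604 km.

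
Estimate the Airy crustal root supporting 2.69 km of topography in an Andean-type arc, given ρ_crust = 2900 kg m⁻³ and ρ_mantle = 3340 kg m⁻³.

Equating mass per unit area of the two columns: the weight of the topography is balanced by the buoyancy of the root, ρ_c h = (ρ_m − ρ_c) r.
r = h · ρ_c / (ρ_m − ρ_c) = 2.69 km × 2900 / (3340 − 2900) = 17.7 km.

17.7 km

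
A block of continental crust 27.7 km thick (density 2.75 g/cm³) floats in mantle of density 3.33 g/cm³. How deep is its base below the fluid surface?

Draft d = t ρ_obj/ρ_fluid = 27.7 km × 2.75/3.33 = 22.9 km.

22.9 km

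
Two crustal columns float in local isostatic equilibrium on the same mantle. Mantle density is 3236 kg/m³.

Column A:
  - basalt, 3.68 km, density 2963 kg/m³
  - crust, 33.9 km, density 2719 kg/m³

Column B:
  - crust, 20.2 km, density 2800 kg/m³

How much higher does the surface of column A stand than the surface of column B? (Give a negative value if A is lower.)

3 km

For any compensation level in the mantle, the mantle terms cancel and isostasy reduces to e = (Σt_A − Σt_B) − (Σ(ρt)_A − Σ(ρt)_B) / ρ_m.
Σt_A = 37.58 km; Σt_B = 20.2 km; Σ(ρt)_A = 103077.94; Σ(ρt)_B = 56560 (in km·kg/m³).
e = (37.58 − 20.2) − (103077.94 − 56560) / 3236 = 3 km.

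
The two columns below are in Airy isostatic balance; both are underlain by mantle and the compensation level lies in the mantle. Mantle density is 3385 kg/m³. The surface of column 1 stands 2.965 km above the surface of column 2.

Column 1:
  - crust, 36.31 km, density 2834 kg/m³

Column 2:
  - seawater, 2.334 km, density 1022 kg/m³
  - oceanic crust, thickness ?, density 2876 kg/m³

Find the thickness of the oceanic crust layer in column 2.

Take the compensation level at the base of the deeper column (depth z_c below the surface of column 1) and equate Σ ρ_i t_i down to z_c; mantle fills any gap and the z_c terms cancel.
Column 1: 36.31×2834 + (z_c − 36.31)×3385
Column 2: 2.965×0 + 2.334×1022 + x×2876 + (z_c − 2.965 − 2.334 − x)×3385
The z_c×3385 term appears on both sides and cancels. Collect the known terms of each column as K = Σ(ρt)_known − 3385 × (depth of known layers): K_1 = 102902.54 − 3385×36.31 = −20006.81; K_2 = 2385.348 − 3385×(2.965 + 2.334) = −15551.767.
Balance: K_1 = K_2 − x×(3385 − 2876), so x = (K_2 − K_1)/(3385 − 2876) = 4455.04/509 = 8.75 km.

8.75 km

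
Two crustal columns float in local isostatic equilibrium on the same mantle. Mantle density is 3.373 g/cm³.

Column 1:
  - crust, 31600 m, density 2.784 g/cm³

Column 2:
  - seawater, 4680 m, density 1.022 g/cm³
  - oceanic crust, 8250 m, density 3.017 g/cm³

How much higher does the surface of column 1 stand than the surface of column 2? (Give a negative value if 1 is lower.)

1390 m

For any compensation level in the mantle, the mantle terms cancel and isostasy reduces to e = (Σt_1 − Σt_2) − (Σ(ρt)_1 − Σ(ρt)_2) / ρ_m.
Σt_1 = 31600 m; Σt_2 = 12930 m; Σ(ρt)_1 = 87974.4; Σ(ρt)_2 = 29673.21 (in m·g/cm³).
e = (31600 − 12930) − (87974.4 − 29673.21) / 3.373 = 1390 m.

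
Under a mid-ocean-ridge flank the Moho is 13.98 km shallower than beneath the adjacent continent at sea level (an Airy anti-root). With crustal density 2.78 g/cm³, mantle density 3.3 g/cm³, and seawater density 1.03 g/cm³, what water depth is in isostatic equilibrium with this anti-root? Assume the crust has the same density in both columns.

Replacing a thickness d of crust by seawater at the top must be balanced by replacing crust with mantle at the base: d (ρ_c − ρ_w) = a (ρ_m − ρ_c).
d = a (ρ_m − ρ_c)/(ρ_c − ρ_w) = 13.98 km × 0.52/1.75 = 4.15 km.

4.15 km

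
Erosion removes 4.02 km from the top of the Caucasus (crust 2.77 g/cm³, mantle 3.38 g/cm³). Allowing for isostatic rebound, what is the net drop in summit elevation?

0.726 km

Rebound u = e ρ_c/ρ_m = 4.02 km × 2.77/3.38 = 3.294 km.
Net surface drop = e − u = 4.02 km − 3.294 km = e (ρ_m − ρ_c)/ρ_m = 0.726 km.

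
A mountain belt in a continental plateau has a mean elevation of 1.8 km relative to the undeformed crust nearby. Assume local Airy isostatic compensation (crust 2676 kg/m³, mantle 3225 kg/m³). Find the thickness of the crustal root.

8.77 km

In Airy isostatic equilibrium: the weight of the topography is balanced by the buoyancy of the root, ρ_c h = (ρ_m − ρ_c) r.
r = h · ρ_c / (ρ_m − ρ_c) = 1.8 km × 2676 / (3225 − 2676) = 8.77 km.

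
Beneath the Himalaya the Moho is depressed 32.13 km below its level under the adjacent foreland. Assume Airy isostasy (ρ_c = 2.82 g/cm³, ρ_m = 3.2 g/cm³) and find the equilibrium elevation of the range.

Isostatic balance requires: ρ_c h = (ρ_m − ρ_c) r.
h = r (ρ_m − ρ_c) / ρ_c = 32.13 km × (3.2 − 2.82) / 2.82 = 4.33 km.

4.33 km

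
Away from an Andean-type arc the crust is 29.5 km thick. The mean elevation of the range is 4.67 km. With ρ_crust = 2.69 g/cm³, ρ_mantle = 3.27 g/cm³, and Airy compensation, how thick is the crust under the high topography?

Root depth r = h ρ_c / (ρ_m − ρ_c) = 4.67 km × 2.69 / 0.58 = 21.66 km.
Total thickness = T + h + r = 29.5 km + 4.67 km + 21.66 km = 55.8 km.

55.8 km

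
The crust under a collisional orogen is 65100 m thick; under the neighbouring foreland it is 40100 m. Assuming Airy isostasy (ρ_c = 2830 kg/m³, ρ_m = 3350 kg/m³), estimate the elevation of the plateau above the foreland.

3880 m

Excess crust Δ = 65100 m − 40100 m = 25000 m, split between elevation h and root r with h + r = Δ.
Airy balance ρ_c h = (ρ_m − ρ_c) r gives r = h ρ_c/(ρ_m − ρ_c), so h (1 + ρ_c/(ρ_m − ρ_c)) = Δ, i.e. h = Δ (ρ_m − ρ_c)/ρ_m.
h = 25000 m × 520/3350 = 3880 m.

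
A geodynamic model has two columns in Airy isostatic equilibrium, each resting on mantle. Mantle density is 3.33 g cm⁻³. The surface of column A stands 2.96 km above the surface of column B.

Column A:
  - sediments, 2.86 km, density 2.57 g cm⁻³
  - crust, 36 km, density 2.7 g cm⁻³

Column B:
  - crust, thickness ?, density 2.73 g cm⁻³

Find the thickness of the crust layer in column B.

Take the compensation level at the base of the deeper column (depth z_c below the surface of column A) and equate Σ ρ_i t_i down to z_c; mantle fills any gap and the z_c terms cancel.
Column A: 2.86×2.57 + 36×2.7 + (z_c − 38.86)×3.33
Column B: 2.96×0 + x×2.73 + (z_c − 2.96 − 0 − x)×3.33
The z_c×3.33 term appears on both sides and cancels. Collect the known terms of each column as K = Σ(ρt)_known − 3.33 × (depth of known layers): K_A = 104.5502 − 3.33×38.86 = −24.8536; K_B = 0 − 3.33×(2.96 + 0) = −9.8568.
Balance: K_A = K_B − x×(3.33 − 2.73), so x = (K_B − K_A)/(3.33 − 2.73) = 14.9968/0.6 = 25 km.

25 km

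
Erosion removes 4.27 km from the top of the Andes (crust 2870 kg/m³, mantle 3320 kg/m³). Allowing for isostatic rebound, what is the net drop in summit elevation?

0.579 km

Rebound u = e ρ_c/ρ_m = 4.27 km × 2870/3320 = 3.691 km.
Net surface drop = e − u = 4.27 km − 3.691 km = e (ρ_m − ρ_c)/ρ_m = 0.579 km.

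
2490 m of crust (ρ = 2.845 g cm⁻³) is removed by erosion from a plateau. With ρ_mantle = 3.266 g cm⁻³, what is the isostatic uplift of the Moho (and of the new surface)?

2170 m

Unloading: uplift u = e ρ_c/ρ_m = 2490 m × 2.845/3.266 = 2170 m.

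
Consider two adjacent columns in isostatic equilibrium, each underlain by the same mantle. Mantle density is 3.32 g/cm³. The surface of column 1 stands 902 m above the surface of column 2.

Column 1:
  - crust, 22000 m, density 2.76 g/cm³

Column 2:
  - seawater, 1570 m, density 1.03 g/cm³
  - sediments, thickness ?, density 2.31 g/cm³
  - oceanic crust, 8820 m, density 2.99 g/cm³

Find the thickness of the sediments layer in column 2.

Take the compensation level at the base of the deeper column (depth z_c below the surface of column 1) and equate Σ ρ_i t_i down to z_c; mantle fills any gap and the z_c terms cancel.
Column 1: 22000×2.76 + (z_c − 22000)×3.32
Column 2: 902×0 + 1570×1.03 + x×2.31 + 8820×2.99 + (z_c − 902 − 10390 − x)×3.32
The z_c×3.32 term appears on both sides and cancels. Collect the known terms of each column as K = Σ(ρt)_known − 3.32 × (depth of known layers): K_1 = 60720 − 3.32×22000 = −12320; K_2 = 27988.9 − 3.32×(902 + 10390) = −9500.54.
Balance: K_1 = K_2 − x×(3.32 − 2.31), so x = (K_2 − K_1)/(3.32 − 2.31) = 2819.46/1.01 = 2790 m.

2790 m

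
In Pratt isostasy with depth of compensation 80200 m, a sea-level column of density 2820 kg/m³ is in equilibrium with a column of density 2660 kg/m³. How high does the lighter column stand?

4820 m

ρ_ref D = ρ (D + h) → h = D (ρ_ref − ρ)/ρ.
h = 80200 m × (2820 − 2660)/2660 = 4820 m.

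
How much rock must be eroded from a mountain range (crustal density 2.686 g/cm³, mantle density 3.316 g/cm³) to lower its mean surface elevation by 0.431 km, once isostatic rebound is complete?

2.27 km

Net drop Δ = e − u = e − e ρ_c/ρ_m = e (ρ_m − ρ_c)/ρ_m.
e = Δ ρ_m/(ρ_m − ρ_c) = 0.431 km × 3.316/0.63 = 2.27 km.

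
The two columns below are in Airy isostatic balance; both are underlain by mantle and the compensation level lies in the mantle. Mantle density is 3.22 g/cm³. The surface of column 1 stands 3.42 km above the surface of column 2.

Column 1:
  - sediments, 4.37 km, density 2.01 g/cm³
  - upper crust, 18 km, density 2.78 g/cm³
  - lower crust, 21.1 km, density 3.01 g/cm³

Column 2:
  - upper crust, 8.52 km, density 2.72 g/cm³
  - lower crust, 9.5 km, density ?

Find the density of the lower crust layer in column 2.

2.97 g/cm³

Take the compensation level at the base of the deeper column (depth z_c below the surface of column 1) and equate Σ ρ_i t_i down to z_c; mantle fills any gap and the z_c terms cancel.
Column 1: 4.37×2.01 + 18×2.78 + 21.1×3.01 + (z_c − 43.47)×3.22
Column 2: 3.42×0 + 8.52×2.72 + 9.5×ρ + (z_c − 3.42 − 18.02)×3.22
The z_c×3.22 term appears on both sides and cancels. Collect the known terms of each column as K = Σ(ρt)_known − 3.22 × (depth of known layers): K_1 = 122.3347 − 3.22×43.47 = −17.6387; K_2 = 23.1744 − 3.22×(3.42 + 18.02) = −45.8624.
Balance: K_1 = K_2 + 9.5×ρ, so ρ = (K_1 − K_2)/9.5 = 28.2237/9.5 = 2.97 g/cm³.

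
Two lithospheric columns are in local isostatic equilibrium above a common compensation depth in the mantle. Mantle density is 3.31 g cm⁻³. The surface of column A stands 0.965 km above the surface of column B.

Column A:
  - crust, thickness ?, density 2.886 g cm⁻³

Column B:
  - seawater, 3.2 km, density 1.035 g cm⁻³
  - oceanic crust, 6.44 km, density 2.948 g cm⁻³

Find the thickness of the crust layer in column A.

30.2 km

Take the compensation level at the base of the deeper column (depth z_c below the surface of column A) and equate Σ ρ_i t_i down to z_c; mantle fills any gap and the z_c terms cancel.
Column A: x×2.886 + (z_c − 0 − x)×3.31
Column B: 0.965×0 + 3.2×1.035 + 6.44×2.948 + (z_c − 0.965 − 9.64)×3.31
The z_c×3.31 term appears on both sides and cancels. Collect the known terms of each column as K = Σ(ρt)_known − 3.31 × (depth of known layers): K_A = 0 − 3.31×0 = 0; K_B = 22.29712 − 3.31×(0.965 + 9.64) = −12.80543.
Balance: K_A − x×(3.31 − 2.886) = K_B, so x = (K_A − K_B)/(3.31 − 2.886) = 12.8054/0.424 = 30.2 km.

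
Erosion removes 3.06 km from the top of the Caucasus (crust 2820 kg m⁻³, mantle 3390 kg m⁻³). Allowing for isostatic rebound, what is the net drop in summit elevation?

Rebound u = e ρ_c/ρ_m = 3.06 km × 2820/3390 = 2.545 km.
Net surface drop = e − u = 3.06 km − 2.545 km = e (ρ_m − ρ_c)/ρ_m = 0.515 km.

0.515 km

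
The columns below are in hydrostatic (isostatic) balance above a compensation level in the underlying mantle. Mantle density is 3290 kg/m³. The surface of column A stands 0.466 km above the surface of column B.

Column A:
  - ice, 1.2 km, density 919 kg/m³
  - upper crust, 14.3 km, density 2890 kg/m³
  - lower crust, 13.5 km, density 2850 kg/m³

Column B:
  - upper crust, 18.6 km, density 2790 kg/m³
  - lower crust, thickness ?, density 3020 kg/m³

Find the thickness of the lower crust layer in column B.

Take the compensation level at the base of the deeper column (depth z_c below the surface of column A) and equate Σ ρ_i t_i down to z_c; mantle fills any gap and the z_c terms cancel.
Column A: 1.2×919 + 14.3×2890 + 13.5×2850 + (z_c − 29)×3290
Column B: 0.466×0 + 18.6×2790 + x×3020 + (z_c − 0.466 − 18.6 − x)×3290
The z_c×3290 term appears on both sides and cancels. Collect the known terms of each column as K = Σ(ρt)_known − 3290 × (depth of known layers): K_A = 80904.8 − 3290×29 = −14505.2; K_B = 51894 − 3290×(0.466 + 18.6) = −10833.14.
Balance: K_A = K_B − x×(3290 − 3020), so x = (K_B − K_A)/(3290 − 3020) = 3672.06/270 = 13.6 km.

13.6 km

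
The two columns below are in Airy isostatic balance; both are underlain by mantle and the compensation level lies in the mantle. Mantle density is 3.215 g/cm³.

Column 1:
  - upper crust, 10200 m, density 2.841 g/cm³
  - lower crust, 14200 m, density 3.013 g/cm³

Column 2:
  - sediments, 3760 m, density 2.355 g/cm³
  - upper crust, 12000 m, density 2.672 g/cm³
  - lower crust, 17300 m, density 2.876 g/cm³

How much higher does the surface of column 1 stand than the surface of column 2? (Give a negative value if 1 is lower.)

For any compensation level in the mantle, the mantle terms cancel and isostasy reduces to e = (Σt_1 − Σt_2) − (Σ(ρt)_1 − Σ(ρt)_2) / ρ_m.
Σt_1 = 24400 m; Σt_2 = 33060 m; Σ(ρt)_1 = 71762.8; Σ(ρt)_2 = 90673.6 (in m·g/cm³).
e = (24400 − 33060) − (71762.8 − 90673.6) / 3.215 = −2780 m.

−2780 m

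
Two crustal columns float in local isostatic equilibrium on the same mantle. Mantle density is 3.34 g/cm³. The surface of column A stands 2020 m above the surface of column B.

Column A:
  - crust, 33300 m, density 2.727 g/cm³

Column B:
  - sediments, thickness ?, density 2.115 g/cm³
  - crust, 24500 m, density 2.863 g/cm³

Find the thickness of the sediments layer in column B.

Take the compensation level at the base of the deeper column (depth z_c below the surface of column A) and equate Σ ρ_i t_i down to z_c; mantle fills any gap and the z_c terms cancel.
Column A: 33300×2.727 + (z_c − 33300)×3.34
Column B: 2020×0 + x×2.115 + 24500×2.863 + (z_c − 2020 − 24500 − x)×3.34
The z_c×3.34 term appears on both sides and cancels. Collect the known terms of each column as K = Σ(ρt)_known − 3.34 × (depth of known layers): K_A = 90809.1 − 3.34×33300 = −20412.9; K_B = 70143.5 − 3.34×(2020 + 24500) = −18433.3.
Balance: K_A = K_B − x×(3.34 − 2.115), so x = (K_B − K_A)/(3.34 − 2.115) = 1979.6/1.225 = 1620 m.

1620 m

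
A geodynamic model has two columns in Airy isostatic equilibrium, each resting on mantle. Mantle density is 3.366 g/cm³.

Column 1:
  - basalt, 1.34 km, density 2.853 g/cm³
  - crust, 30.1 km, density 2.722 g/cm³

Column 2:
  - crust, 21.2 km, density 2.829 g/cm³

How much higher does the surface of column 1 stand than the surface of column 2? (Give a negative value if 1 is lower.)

2.58 km

For any compensation level in the mantle, the mantle terms cancel and isostasy reduces to e = (Σt_1 − Σt_2) − (Σ(ρt)_1 − Σ(ρt)_2) / ρ_m.
Σt_1 = 31.44 km; Σt_2 = 21.2 km; Σ(ρt)_1 = 85.75522; Σ(ρt)_2 = 59.9748 (in km·g/cm³).
e = (31.44 − 21.2) − (85.75522 − 59.9748) / 3.366 = 2.58 km.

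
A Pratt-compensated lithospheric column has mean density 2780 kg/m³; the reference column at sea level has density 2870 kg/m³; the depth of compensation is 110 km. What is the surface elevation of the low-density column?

3.56 km

ρ_ref D = ρ (D + h) → h = D (ρ_ref − ρ)/ρ.
h = 110 km × (2870 − 2780)/2780 = 3.56 km.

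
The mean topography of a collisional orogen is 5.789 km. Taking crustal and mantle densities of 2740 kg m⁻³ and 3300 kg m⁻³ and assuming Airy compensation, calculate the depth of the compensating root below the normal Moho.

28.3 km

For local isostatic compensation: the weight of the topography is balanced by the buoyancy of the root, ρ_c h = (ρ_m − ρ_c) r.
r = h · ρ_c / (ρ_m − ρ_c) = 5.789 km × 2740 / (3300 − 2740) = 28.3 km.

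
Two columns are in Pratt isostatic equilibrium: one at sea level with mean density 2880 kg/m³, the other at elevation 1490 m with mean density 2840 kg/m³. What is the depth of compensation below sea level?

ρ_ref D = ρ (D + h) → D (ρ_ref − ρ) = ρ h.
D = ρ h/(ρ_ref − ρ) = 2840 × 1490 m/(2880 − 2840) = 106000 m.

106000 m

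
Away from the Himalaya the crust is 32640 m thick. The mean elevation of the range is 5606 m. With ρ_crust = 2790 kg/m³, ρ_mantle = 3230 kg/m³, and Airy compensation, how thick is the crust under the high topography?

73800 m

Root depth r = h ρ_c / (ρ_m − ρ_c) = 5606 m × 2790 / 440 = 35550 m.
Total thickness = T + h + r = 32640 m + 5606 m + 35550 m = 73800 m.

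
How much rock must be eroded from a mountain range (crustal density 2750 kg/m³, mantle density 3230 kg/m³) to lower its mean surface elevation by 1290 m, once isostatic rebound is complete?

Net drop Δ = e − u = e − e ρ_c/ρ_m = e (ρ_m − ρ_c)/ρ_m.
e = Δ ρ_m/(ρ_m − ρ_c) = 1290 m × 3230/480 = 8680 m.

8680 m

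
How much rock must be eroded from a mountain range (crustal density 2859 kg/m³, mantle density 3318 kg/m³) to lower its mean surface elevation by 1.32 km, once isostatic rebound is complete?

9.54 km

Net drop Δ = e − u = e − e ρ_c/ρ_m = e (ρ_m − ρ_c)/ρ_m.
e = Δ ρ_m/(ρ_m − ρ_c) = 1.32 km × 3318/459 = 9.54 km.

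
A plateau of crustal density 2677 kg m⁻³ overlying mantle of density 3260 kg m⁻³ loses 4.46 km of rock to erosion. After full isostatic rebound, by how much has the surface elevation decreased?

Rebound u = e ρ_c/ρ_m = 4.46 km × 2677/3260 = 3.662 km.
Net surface drop = e − u = 4.46 km − 3.662 km = e (ρ_m − ρ_c)/ρ_m = 0.798 km.

0.798 km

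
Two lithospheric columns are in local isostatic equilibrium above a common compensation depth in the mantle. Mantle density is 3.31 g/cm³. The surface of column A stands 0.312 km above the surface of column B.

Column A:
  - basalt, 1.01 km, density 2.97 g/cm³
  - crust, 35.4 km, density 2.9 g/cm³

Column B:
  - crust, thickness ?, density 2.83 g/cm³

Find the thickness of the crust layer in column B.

Take the compensation level at the base of the deeper column (depth z_c below the surface of column A) and equate Σ ρ_i t_i down to z_c; mantle fills any gap and the z_c terms cancel.
Column A: 1.01×2.97 + 35.4×2.9 + (z_c − 36.41)×3.31
Column B: 0.312×0 + x×2.83 + (z_c − 0.312 − 0 − x)×3.31
The z_c×3.31 term appears on both sides and cancels. Collect the known terms of each column as K = Σ(ρt)_known − 3.31 × (depth of known layers): K_A = 105.6597 − 3.31×36.41 = −14.8574; K_B = 0 − 3.31×(0.312 + 0) = −1.03272.
Balance: K_A = K_B − x×(3.31 − 2.83), so x = (K_B − K_A)/(3.31 − 2.83) = 13.8247/0.48 = 28.8 km.

28.8 km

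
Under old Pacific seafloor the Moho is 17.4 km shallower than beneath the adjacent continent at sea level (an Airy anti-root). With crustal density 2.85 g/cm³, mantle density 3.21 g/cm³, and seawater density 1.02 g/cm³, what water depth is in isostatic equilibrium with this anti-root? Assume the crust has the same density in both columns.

Replacing a thickness d of crust by seawater at the top must be balanced by replacing crust with mantle at the base: d (ρ_c − ρ_w) = a (ρ_m − ρ_c).
d = a (ρ_m − ρ_c)/(ρ_c − ρ_w) = 17.4 km × 0.36/1.83 = 3.42 km.

3.42 km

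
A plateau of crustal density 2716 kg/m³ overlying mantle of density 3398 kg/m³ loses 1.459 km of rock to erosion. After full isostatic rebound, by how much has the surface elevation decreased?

Rebound u = e ρ_c/ρ_m = 1.459 km × 2716/3398 = 1.166 km.
Net surface drop = e − u = 1.459 km − 1.166 km = e (ρ_m − ρ_c)/ρ_m = 0.293 km.

0.293 km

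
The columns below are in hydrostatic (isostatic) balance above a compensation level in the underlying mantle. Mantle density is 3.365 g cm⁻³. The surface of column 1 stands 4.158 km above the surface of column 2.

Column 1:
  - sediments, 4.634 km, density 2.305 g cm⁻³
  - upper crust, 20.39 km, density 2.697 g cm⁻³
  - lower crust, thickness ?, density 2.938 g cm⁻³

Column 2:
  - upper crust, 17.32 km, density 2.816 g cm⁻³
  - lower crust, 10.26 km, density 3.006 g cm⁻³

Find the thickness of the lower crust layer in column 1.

Take the compensation level at the base of the deeper column (depth z_c below the surface of column 1) and equate Σ ρ_i t_i down to z_c; mantle fills any gap and the z_c terms cancel.
Column 1: 4.634×2.305 + 20.39×2.697 + x×2.938 + (z_c − 25.024 − x)×3.365
Column 2: 4.158×0 + 17.32×2.816 + 10.26×3.006 + (z_c − 4.158 − 27.58)×3.365
The z_c×3.365 term appears on both sides and cancels. Collect the known terms of each column as K = Σ(ρt)_known − 3.365 × (depth of known layers): K_1 = 65.6732 − 3.365×25.024 = −18.53256; K_2 = 79.61468 − 3.365×(4.158 + 27.58) = −27.18369.
Balance: K_1 − x×(3.365 − 2.938) = K_2, so x = (K_1 − K_2)/(3.365 − 2.938) = 8.65113/0.427 = 20.3 km.

20.3 km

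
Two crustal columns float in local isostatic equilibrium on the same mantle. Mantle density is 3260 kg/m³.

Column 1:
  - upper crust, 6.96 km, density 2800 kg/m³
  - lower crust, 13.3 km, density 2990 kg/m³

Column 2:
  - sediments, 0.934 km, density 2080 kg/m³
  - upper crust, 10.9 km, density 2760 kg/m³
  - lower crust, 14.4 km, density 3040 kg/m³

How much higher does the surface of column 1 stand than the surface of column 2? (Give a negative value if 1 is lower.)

−0.898 km

For any compensation level in the mantle, the mantle terms cancel and isostasy reduces to e = (Σt_1 − Σt_2) − (Σ(ρt)_1 − Σ(ρt)_2) / ρ_m.
Σt_1 = 20.26 km; Σt_2 = 26.234 km; Σ(ρt)_1 = 59255; Σ(ρt)_2 = 75802.72 (in km·kg/m³).
e = (20.26 − 26.234) − (59255 − 75802.72) / 3260 = −0.898 km.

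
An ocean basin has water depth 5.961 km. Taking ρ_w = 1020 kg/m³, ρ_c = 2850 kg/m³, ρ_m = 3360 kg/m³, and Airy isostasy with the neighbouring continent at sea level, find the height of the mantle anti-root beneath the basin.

Balancing pressure at the compensation depth: replacing crust with seawater at the top is compensated by replacing crust with mantle at the base: d (ρ_c − ρ_w) = a (ρ_m − ρ_c).
a = d (ρ_c − ρ_w)/(ρ_m − ρ_c) = 5.961 km × 1830/510 = 21.4 km.

21.4 km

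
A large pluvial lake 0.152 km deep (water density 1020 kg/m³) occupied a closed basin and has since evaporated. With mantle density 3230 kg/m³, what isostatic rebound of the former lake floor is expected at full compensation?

0.048 km

u = d ρ_w/ρ_m = 0.152 km × 1020/3230 = 0.048 km.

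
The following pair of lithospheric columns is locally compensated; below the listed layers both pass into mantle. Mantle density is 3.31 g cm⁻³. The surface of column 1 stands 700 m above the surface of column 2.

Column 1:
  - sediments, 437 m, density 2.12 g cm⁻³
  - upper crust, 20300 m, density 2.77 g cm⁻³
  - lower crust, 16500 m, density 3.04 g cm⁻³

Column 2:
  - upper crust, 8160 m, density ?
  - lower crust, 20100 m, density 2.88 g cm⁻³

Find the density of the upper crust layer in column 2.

Take the compensation level at the base of the deeper column (depth z_c below the surface of column 1) and equate Σ ρ_i t_i down to z_c; mantle fills any gap and the z_c terms cancel.
Column 1: 437×2.12 + 20300×2.77 + 16500×3.04 + (z_c − 37237)×3.31
Column 2: 700×0 + 8160×ρ + 20100×2.88 + (z_c − 700 − 28260)×3.31
The z_c×3.31 term appears on both sides and cancels. Collect the known terms of each column as K = Σ(ρt)_known − 3.31 × (depth of known layers): K_1 = 107317.44 − 3.31×37237 = −15937.03; K_2 = 57888 − 3.31×(700 + 28260) = −37969.6.
Balance: K_1 = K_2 + 8160×ρ, so ρ = (K_1 − K_2)/8160 = 22032.6/8160 = 2.7 g cm⁻³.

2.7 g cm⁻³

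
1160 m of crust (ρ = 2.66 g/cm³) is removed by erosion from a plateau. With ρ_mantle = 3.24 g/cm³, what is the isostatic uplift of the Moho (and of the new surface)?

Unloading: uplift u = e ρ_c/ρ_m = 1160 m × 2.66/3.24 = 952 m.

952 m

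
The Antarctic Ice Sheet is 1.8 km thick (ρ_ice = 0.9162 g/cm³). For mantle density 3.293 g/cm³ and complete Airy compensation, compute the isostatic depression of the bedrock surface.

0.501 km

In Airy isostatic equilibrium: the ice load ρ_ice t is balanced by mantle displaced below, ρ_m s.
s = t ρ_ice / ρ_m = 1.8 km × 0.9162/3.293 = 0.501 km.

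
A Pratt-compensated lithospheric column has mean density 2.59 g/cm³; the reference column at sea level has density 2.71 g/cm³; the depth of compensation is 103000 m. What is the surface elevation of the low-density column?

4770 m

ρ_ref D = ρ (D + h) → h = D (ρ_ref − ρ)/ρ.
h = 103000 m × (2.71 − 2.59)/2.59 = 4770 m.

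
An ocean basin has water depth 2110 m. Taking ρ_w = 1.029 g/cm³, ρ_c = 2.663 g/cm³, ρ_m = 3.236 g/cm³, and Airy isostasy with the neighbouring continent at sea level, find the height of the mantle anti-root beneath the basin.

Equating mass per unit area of the two columns: replacing crust with seawater at the top is compensated by replacing crust with mantle at the base: d (ρ_c − ρ_w) = a (ρ_m − ρ_c).
a = d (ρ_c − ρ_w)/(ρ_m − ρ_c) = 2110 m × 1.634/0.573 = 6020 m.

6020 m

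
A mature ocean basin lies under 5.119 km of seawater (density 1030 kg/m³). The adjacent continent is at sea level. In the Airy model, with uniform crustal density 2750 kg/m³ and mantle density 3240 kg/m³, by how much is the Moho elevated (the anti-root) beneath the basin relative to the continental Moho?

By Archimedes' principle applied to the lithosphere: replacing crust with seawater at the top is compensated by replacing crust with mantle at the base: d (ρ_c − ρ_w) = a (ρ_m − ρ_c).
a = d (ρ_c − ρ_w)/(ρ_m − ρ_c) = 5.119 km × 1720/490 = 18 km.

18 km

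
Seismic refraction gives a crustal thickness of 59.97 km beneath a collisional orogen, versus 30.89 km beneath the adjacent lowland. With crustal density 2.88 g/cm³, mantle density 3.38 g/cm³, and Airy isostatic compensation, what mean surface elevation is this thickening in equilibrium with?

Excess crust Δ = 59.97 km − 30.89 km = 29.08 km, split between elevation h and root r with h + r = Δ.
Airy balance ρ_c h = (ρ_m − ρ_c) r gives r = h ρ_c/(ρ_m − ρ_c), so h (1 + ρ_c/(ρ_m − ρ_c)) = Δ, i.e. h = Δ (ρ_m − ρ_c)/ρ_m.
h = 29.08 km × 0.5/3.38 = 4.3 km.

4.3 km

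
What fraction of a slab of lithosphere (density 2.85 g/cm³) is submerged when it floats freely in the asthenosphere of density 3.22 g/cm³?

Submerged fraction = ρ_obj/ρ_fluid = 2.85/3.22 = 88.5%.

88.5%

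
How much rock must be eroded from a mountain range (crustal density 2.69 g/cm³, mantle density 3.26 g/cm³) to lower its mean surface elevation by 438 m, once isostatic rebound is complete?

2510 m

Net drop Δ = e − u = e − e ρ_c/ρ_m = e (ρ_m − ρ_c)/ρ_m.
e = Δ ρ_m/(ρ_m − ρ_c) = 438 m × 3.26/0.57 = 2510 m.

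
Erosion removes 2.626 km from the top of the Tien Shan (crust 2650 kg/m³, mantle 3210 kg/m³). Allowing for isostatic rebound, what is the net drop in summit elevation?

0.458 km

Rebound u = e ρ_c/ρ_m = 2.626 km × 2650/3210 = 2.168 km.
Net surface drop = e − u = 2.626 km − 2.168 km = e (ρ_m − ρ_c)/ρ_m = 0.458 km.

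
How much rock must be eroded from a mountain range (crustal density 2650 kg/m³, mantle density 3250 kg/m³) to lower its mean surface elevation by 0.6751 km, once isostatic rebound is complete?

Net drop Δ = e − u = e − e ρ_c/ρ_m = e (ρ_m − ρ_c)/ρ_m.
e = Δ ρ_m/(ρ_m − ρ_c) = 0.6751 km × 3250/600 = 3.66 km.

3.66 km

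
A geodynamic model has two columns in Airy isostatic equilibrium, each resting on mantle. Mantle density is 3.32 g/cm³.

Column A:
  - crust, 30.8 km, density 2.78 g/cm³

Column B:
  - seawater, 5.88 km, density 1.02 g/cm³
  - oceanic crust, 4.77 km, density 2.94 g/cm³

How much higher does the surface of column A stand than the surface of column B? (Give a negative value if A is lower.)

For any compensation level in the mantle, the mantle terms cancel and isostasy reduces to e = (Σt_A − Σt_B) − (Σ(ρt)_A − Σ(ρt)_B) / ρ_m.
Σt_A = 30.8 km; Σt_B = 10.65 km; Σ(ρt)_A = 85.624; Σ(ρt)_B = 20.0214 (in km·g/cm³).
e = (30.8 − 10.65) − (85.624 − 20.0214) / 3.32 = 0.39 km.

0.39 km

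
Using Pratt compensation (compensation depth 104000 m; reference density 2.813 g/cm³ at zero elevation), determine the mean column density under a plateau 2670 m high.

2.74 g/cm³

Pratt balance: ρ_ref D = ρ (D + h).
ρ = ρ_ref D/(D + h) = 2.813 × 104000 m/(104000 m + 2670 m) = 2.74 g/cm³.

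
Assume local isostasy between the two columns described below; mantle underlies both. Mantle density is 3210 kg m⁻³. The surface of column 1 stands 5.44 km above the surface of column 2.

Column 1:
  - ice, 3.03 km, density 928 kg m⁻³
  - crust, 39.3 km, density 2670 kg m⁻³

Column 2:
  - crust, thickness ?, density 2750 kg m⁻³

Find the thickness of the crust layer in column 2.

23.2 km

Take the compensation level at the base of the deeper column (depth z_c below the surface of column 1) and equate Σ ρ_i t_i down to z_c; mantle fills any gap and the z_c terms cancel.
Column 1: 3.03×928 + 39.3×2670 + (z_c − 42.33)×3210
Column 2: 5.44×0 + x×2750 + (z_c − 5.44 − 0 − x)×3210
The z_c×3210 term appears on both sides and cancels. Collect the known terms of each column as K = Σ(ρt)_known − 3210 × (depth of known layers): K_1 = 107742.84 − 3210×42.33 = −28136.46; K_2 = 0 − 3210×(5.44 + 0) = −17462.4.
Balance: K_1 = K_2 − x×(3210 − 2750), so x = (K_2 − K_1)/(3210 − 2750) = 10674.1/460 = 23.2 km.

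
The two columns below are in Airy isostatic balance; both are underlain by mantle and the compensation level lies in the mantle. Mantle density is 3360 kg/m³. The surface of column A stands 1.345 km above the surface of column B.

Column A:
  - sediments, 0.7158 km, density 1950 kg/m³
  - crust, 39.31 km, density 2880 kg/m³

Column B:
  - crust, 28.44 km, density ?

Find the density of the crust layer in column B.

Take the compensation level at the base of the deeper column (depth z_c below the surface of column A) and equate Σ ρ_i t_i down to z_c; mantle fills any gap and the z_c terms cancel.
Column A: 0.7158×1950 + 39.31×2880 + (z_c − 40.0258)×3360
Column B: 1.345×0 + 28.44×ρ + (z_c − 1.345 − 28.44)×3360
The z_c×3360 term appears on both sides and cancels. Collect the known terms of each column as K = Σ(ρt)_known − 3360 × (depth of known layers): K_A = 114608.61 − 3360×40.0258 = −19878.078; K_B = 0 − 3360×(1.345 + 28.44) = −100077.6.
Balance: K_A = K_B + 28.44×ρ, so ρ = (K_A − K_B)/28.44 = 80199.5/28.44 = 2820 kg/m³.

2820 kg/m³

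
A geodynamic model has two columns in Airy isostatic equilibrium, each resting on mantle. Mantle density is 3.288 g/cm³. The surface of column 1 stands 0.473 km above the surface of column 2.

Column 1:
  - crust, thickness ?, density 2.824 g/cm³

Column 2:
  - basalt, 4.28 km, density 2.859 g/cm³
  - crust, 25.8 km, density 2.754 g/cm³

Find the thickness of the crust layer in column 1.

Take the compensation level at the base of the deeper column (depth z_c below the surface of column 1) and equate Σ ρ_i t_i down to z_c; mantle fills any gap and the z_c terms cancel.
Column 1: x×2.824 + (z_c − 0 − x)×3.288
Column 2: 0.473×0 + 4.28×2.859 + 25.8×2.754 + (z_c − 0.473 − 30.08)×3.288
The z_c×3.288 term appears on both sides and cancels. Collect the known terms of each column as K = Σ(ρt)_known − 3.288 × (depth of known layers): K_1 = 0 − 3.288×0 = 0; K_2 = 83.28972 − 3.288×(0.473 + 30.08) = −17.168544.
Balance: K_1 − x×(3.288 − 2.824) = K_2, so x = (K_1 − K_2)/(3.288 − 2.824) = 17.1685/0.464 = 37 km.

37 km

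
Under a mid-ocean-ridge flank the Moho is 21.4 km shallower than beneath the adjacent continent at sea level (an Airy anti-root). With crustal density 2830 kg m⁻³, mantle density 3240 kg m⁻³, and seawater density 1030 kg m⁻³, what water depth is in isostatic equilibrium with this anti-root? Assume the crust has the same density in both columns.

Replacing a thickness d of crust by seawater at the top must be balanced by replacing crust with mantle at the base: d (ρ_c − ρ_w) = a (ρ_m − ρ_c).
d = a (ρ_m − ρ_c)/(ρ_c − ρ_w) = 21.4 km × 410/1800 = 4.87 km.

4.87 km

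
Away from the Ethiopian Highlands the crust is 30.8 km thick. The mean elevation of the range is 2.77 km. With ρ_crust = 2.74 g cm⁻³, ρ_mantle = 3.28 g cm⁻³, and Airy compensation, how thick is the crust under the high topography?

Root depth r = h ρ_c / (ρ_m − ρ_c) = 2.77 km × 2.74 / 0.54 = 14.06 km.
Total thickness = T + h + r = 30.8 km + 2.77 km + 14.06 km = 47.6 km.

47.6 km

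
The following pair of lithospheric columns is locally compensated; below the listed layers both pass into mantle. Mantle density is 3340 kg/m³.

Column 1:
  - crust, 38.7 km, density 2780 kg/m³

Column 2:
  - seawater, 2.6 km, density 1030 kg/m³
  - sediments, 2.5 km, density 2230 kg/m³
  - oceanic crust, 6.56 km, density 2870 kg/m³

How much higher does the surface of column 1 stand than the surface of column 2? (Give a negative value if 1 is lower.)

2.94 km

For any compensation level in the mantle, the mantle terms cancel and isostasy reduces to e = (Σt_1 − Σt_2) − (Σ(ρt)_1 − Σ(ρt)_2) / ρ_m.
Σt_1 = 38.7 km; Σt_2 = 11.66 km; Σ(ρt)_1 = 107586; Σ(ρt)_2 = 27080.2 (in km·kg/m³).
e = (38.7 − 11.66) − (107586 − 27080.2) / 3340 = 2.94 km.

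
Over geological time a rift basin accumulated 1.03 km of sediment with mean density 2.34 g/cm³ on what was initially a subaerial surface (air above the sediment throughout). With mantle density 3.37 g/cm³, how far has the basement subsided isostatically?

Subaerial load: s = t ρ_sed / ρ_m = 1.03 km × 2.34/3.37 = 0.715 km.

0.715 km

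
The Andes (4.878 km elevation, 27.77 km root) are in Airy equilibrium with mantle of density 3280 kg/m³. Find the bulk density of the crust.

2790 kg/m³

ρ_c h = (ρ_m − ρ_c) r → ρ_c (h + r) = ρ_m r → ρ_c = ρ_m r / (h + r).
ρ_c = 3280 × 27.77 km / (4.878 km + 27.77 km) = 2790 kg/m³.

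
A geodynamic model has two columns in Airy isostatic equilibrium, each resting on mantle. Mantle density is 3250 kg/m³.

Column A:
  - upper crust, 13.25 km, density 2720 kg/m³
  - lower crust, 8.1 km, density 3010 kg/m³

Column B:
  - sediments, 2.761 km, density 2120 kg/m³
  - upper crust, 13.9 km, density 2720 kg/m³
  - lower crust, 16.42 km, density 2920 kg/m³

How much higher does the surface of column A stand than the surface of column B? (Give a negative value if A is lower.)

−2.14 km

For any compensation level in the mantle, the mantle terms cancel and isostasy reduces to e = (Σt_A − Σt_B) − (Σ(ρt)_A − Σ(ρt)_B) / ρ_m.
Σt_A = 21.35 km; Σt_B = 33.081 km; Σ(ρt)_A = 60421; Σ(ρt)_B = 91607.72 (in km·kg/m³).
e = (21.35 − 33.081) − (60421 − 91607.72) / 3250 = −2.14 km.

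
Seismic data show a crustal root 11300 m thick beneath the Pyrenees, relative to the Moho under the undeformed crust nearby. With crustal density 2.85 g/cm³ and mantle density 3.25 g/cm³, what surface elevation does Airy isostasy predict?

1590 m

Equating mass per unit area of the two columns: ρ_c h = (ρ_m − ρ_c) r.
h = r (ρ_m − ρ_c) / ρ_c = 11300 m × (3.25 − 2.85) / 2.85 = 1590 m.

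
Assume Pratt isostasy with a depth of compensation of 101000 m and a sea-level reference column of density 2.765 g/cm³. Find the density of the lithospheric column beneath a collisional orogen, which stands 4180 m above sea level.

Pratt balance: ρ_ref D = ρ (D + h).
ρ = ρ_ref D/(D + h) = 2.765 × 101000 m/(101000 m + 4180 m) = 2.66 g/cm³.

2.66 g/cm³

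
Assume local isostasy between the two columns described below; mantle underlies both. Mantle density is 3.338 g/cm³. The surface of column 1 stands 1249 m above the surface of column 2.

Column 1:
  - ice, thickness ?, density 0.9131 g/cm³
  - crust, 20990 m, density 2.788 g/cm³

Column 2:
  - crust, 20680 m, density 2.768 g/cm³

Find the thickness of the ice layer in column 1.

Take the compensation level at the base of the deeper column (depth z_c below the surface of column 1) and equate Σ ρ_i t_i down to z_c; mantle fills any gap and the z_c terms cancel.
Column 1: x×0.9131 + 20990×2.788 + (z_c − 20990 − x)×3.338
Column 2: 1249×0 + 20680×2.768 + (z_c − 1249 − 20680)×3.338
The z_c×3.338 term appears on both sides and cancels. Collect the known terms of each column as K = Σ(ρt)_known − 3.338 × (depth of known layers): K_1 = 58520.12 − 3.338×20990 = −11544.5; K_2 = 57242.24 − 3.338×(1249 + 20680) = −15956.762.
Balance: K_1 − x×(3.338 − 0.9131) = K_2, so x = (K_1 − K_2)/(3.338 − 0.9131) = 4412.26/2.4249 = 1820 m.

1820 m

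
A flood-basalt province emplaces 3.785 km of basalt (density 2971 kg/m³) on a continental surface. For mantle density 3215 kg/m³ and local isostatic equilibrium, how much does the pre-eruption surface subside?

Subaerial loading: s = t ρ_load / ρ_m.
s = 3.785 km × 2971/3215 = 3.5 km.

3.5 km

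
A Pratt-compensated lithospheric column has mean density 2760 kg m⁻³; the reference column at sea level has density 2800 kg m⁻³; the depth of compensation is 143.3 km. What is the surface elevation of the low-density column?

ρ_ref D = ρ (D + h) → h = D (ρ_ref − ρ)/ρ.
h = 143.3 km × (2800 − 2760)/2760 = 2.08 km.

2.08 km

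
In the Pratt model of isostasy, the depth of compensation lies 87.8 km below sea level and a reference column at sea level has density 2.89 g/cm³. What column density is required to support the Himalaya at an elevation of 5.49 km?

Pratt balance: ρ_ref D = ρ (D + h).
ρ = ρ_ref D/(D + h) = 2.89 × 87.8 km/(87.8 km + 5.49 km) = 2.72 g/cm³.

2.72 g/cm³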